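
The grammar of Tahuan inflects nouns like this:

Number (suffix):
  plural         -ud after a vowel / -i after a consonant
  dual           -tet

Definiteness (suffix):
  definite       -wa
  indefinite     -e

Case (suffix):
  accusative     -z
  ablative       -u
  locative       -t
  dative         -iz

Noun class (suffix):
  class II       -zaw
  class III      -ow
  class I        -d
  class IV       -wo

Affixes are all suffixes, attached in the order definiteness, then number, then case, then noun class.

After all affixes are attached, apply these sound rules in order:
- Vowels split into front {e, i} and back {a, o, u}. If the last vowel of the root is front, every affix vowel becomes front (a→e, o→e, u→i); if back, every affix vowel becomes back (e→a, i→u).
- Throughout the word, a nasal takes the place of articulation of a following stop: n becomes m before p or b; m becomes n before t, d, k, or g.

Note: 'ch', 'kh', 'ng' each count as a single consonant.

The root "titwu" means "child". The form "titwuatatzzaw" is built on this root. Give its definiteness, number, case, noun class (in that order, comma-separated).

Segment: titwu-e-tet-z-zaw.
definiteness: -e → indefinite.
number: -tet → dual.
case: -z → accusative.
noun class: -zaw → class II.

indefinite, dual, accusative, class II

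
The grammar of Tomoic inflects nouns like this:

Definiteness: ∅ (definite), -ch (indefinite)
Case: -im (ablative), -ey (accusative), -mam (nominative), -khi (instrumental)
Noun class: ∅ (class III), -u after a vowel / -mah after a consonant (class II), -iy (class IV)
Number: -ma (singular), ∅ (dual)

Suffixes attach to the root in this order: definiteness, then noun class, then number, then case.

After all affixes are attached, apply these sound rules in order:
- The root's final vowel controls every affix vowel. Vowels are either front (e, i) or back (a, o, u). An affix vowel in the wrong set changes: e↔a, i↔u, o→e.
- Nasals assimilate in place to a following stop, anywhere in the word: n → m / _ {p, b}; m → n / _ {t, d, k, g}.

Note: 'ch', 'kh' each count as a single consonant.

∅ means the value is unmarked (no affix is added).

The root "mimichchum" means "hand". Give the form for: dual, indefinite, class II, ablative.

mimichchumchmahum

Attach definiteness indefinite -ch → mimichchumch.
Attach noun class class II -mah (after consonant 'ch') → mimichchumchmah.
number = dual: zero marking, form stays mimichchumchmah.
Attach case ablative -im → mimichchumchmahim.
Apply vowel harmony: mimichchumchmahim → mimichchumchmahum.
Nasal assimilation: no change.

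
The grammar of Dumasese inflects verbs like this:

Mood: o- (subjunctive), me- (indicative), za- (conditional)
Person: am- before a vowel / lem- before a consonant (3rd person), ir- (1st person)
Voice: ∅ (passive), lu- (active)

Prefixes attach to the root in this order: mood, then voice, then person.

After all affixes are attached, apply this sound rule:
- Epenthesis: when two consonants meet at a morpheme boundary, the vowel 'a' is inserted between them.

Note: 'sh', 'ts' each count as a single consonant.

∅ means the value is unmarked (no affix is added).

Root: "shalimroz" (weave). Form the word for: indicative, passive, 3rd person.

Attach mood indicative me- → meshalimroz.
voice = passive: zero marking, form stays meshalimroz.
Attach person 3rd person lem- (before consonant 'm') → lemmeshalimroz.
Apply epenthesis: lemmeshalimroz → lemameshalimroz.

lemameshalimroz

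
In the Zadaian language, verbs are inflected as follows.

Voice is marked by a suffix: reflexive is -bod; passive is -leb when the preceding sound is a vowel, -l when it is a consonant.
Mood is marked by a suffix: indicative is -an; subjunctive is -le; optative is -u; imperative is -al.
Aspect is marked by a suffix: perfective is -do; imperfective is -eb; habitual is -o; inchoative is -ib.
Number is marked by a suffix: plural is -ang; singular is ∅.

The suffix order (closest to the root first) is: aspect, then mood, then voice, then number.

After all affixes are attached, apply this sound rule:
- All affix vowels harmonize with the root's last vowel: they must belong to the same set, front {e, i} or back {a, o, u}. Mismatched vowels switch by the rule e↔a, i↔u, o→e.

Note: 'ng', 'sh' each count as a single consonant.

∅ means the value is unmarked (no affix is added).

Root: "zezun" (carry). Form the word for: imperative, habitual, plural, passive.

Attach aspect habitual -o → zezuno.
Attach mood imperative -al → zezunoal.
Attach voice passive -l (after consonant 'l') → zezunoall.
Attach number plural -ang → zezunoallang.
Vowel harmony: no change.

zezunoallang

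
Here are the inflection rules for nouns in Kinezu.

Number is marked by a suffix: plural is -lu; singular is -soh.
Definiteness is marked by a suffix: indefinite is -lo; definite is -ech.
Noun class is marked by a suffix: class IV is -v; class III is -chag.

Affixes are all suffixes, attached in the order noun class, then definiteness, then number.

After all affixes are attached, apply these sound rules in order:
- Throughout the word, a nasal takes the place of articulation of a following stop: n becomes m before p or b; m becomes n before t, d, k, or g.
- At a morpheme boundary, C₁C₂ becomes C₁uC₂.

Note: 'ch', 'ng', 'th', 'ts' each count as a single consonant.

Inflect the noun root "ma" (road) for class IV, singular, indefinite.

Attach noun class class IV -v → mav.
Attach definiteness indefinite -lo → mavlo.
Attach number singular -soh → mavlosoh.
Nasal assimilation: no change.
Apply epenthesis: mavlosoh → mavulosoh.

mavulosoh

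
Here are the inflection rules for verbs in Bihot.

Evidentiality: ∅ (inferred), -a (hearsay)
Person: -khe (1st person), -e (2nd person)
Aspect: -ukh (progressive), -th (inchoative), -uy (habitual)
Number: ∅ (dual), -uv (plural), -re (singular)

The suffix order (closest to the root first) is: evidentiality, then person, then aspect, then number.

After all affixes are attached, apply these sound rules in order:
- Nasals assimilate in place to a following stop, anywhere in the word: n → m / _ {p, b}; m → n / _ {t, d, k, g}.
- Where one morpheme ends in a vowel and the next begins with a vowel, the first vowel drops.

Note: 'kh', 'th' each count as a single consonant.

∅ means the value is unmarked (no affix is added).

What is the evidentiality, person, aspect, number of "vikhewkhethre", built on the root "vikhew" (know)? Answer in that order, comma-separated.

Segment: vikhew-khe-th-re.
evidentiality: ∅ → inferred.
person: -khe → 1st person.
aspect: -th → inchoative.
number: -re → singular.

inferred, 1st person, inchoative, singular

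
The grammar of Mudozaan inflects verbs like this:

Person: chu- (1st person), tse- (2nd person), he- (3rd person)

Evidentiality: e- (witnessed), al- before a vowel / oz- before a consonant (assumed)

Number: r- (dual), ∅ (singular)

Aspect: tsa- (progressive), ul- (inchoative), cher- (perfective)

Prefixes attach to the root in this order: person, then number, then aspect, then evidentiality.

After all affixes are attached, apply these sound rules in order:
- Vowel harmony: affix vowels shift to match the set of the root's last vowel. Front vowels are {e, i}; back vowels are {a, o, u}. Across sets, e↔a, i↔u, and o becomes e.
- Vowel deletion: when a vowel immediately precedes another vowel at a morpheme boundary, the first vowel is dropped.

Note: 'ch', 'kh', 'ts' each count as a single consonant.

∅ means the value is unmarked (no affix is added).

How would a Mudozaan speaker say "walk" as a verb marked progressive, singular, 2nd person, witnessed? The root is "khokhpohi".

etsetsekhokhpohi

Attach person 2nd person tse- → tsekhokhpohi.
number = singular: zero marking, form stays tsekhokhpohi.
Attach aspect progressive tsa- → tsatsekhokhpohi.
Attach evidentiality witnessed e- → etsatsekhokhpohi.
Apply vowel harmony: etsatsekhokhpohi → etsetsekhokhpohi.
Vowel deletion: no change.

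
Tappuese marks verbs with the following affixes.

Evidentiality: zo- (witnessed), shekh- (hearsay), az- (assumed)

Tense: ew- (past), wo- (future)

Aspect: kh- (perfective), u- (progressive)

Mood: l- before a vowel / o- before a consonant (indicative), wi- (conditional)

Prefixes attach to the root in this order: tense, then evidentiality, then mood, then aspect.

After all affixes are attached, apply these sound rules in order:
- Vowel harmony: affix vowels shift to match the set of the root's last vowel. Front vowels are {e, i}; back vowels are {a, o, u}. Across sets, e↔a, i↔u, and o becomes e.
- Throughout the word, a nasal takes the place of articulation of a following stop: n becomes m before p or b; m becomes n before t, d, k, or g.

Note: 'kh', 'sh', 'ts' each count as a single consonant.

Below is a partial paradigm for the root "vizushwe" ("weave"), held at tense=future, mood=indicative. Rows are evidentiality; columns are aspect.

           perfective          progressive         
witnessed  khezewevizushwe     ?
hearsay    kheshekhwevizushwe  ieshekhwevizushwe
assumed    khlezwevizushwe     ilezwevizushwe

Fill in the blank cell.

iezewevizushwe

Attach tense future wo- → wovizushwe.
Attach evidentiality witnessed zo- → zowovizushwe.
Attach mood indicative o- (before consonant 'z') → ozowovizushwe.
Attach aspect progressive u- → uozowovizushwe.
Apply vowel harmony: uozowovizushwe → iezewevizushwe.
Nasal assimilation: no change.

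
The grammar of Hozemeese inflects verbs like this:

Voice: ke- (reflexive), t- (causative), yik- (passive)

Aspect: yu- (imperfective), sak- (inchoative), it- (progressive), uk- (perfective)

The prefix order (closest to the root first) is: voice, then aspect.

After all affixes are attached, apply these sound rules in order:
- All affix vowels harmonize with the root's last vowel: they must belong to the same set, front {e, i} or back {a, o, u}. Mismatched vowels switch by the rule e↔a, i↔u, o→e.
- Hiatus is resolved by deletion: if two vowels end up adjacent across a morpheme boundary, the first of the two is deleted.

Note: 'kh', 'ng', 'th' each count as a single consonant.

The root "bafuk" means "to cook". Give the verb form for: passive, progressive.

utyukbafuk

Attach voice passive yik- → yikbafuk.
Attach aspect progressive it- → ityikbafuk.
Apply vowel harmony: ityikbafuk → utyukbafuk.
Vowel deletion: no change.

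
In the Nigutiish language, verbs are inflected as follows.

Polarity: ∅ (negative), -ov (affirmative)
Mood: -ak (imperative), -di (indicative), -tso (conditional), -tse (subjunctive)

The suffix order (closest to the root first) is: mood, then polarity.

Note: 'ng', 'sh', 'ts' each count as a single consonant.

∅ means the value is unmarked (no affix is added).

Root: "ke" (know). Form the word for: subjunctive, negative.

ketse

Attach mood subjunctive -tse → ketse.
polarity = negative: zero marking, form stays ketse.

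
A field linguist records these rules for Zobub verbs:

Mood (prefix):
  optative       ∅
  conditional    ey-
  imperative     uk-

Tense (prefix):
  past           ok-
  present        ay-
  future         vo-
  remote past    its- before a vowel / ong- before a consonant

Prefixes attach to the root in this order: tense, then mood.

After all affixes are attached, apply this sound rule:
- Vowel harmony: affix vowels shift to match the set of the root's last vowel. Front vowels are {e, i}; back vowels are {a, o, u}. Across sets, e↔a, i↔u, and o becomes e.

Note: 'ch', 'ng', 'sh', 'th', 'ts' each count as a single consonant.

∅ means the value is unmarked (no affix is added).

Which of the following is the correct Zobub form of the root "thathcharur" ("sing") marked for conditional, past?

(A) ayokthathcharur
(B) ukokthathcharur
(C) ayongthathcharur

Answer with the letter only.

Attach tense past ok- → okthathcharur.
Attach mood conditional ey- → eyokthathcharur.
Apply vowel harmony: eyokthathcharur → ayokthathcharur.
So the correct form is ayokthathcharur, option (A).
(C) ayongthathcharur is wrong: it uses remote past instead of past for tense.
(B) ukokthathcharur is wrong: it uses imperative instead of conditional for mood.

A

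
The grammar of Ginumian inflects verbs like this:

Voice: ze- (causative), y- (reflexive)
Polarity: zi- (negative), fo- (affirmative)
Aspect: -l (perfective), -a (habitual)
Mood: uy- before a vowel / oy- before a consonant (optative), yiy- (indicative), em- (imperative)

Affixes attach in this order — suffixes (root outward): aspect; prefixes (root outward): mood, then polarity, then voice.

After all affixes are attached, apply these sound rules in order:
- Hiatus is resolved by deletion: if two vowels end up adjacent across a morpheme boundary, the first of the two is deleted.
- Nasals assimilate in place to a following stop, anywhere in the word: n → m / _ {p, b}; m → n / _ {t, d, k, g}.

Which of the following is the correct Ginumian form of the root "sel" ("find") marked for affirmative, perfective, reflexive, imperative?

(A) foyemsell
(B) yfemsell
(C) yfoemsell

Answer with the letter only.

B

Attach mood imperative em- → emsel.
Attach aspect perfective -l → emsell.
Attach polarity affirmative fo- → foemsell.
Attach voice reflexive y- → yfoemsell.
Apply vowel deletion: yfoemsell → yfemsell.
Nasal assimilation: no change.
So the correct form is yfemsell, option (B).
(C) yfoemsell is wrong: it fails to apply the sound rule(s).
(A) foyemsell is wrong: it has the affixes in the wrong order.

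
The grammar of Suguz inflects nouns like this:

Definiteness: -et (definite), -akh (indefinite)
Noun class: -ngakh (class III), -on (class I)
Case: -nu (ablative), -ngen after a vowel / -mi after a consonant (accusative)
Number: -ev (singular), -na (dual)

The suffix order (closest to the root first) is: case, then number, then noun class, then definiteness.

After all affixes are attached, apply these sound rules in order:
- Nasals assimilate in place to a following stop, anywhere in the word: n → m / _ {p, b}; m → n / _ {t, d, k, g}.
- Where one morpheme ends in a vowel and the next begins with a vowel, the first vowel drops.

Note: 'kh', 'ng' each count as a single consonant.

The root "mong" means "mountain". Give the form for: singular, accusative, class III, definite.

mongmevngakhet

Attach case accusative -mi (after consonant 'ng') → mongmi.
Attach number singular -ev → mongmiev.
Attach noun class class III -ngakh → mongmievngakh.
Attach definiteness definite -et → mongmievngakhet.
Nasal assimilation: no change.
Apply vowel deletion: mongmievngakhet → mongmevngakhet.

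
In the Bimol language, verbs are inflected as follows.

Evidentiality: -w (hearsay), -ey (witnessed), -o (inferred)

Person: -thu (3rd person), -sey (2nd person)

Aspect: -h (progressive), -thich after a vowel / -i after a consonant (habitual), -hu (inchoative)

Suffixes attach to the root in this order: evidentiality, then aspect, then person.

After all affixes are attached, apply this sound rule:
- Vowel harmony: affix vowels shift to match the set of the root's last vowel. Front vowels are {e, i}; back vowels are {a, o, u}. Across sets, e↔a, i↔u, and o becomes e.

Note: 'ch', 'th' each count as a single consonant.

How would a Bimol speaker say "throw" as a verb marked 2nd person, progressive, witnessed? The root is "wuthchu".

wuthchuayhsay

Attach evidentiality witnessed -ey → wuthchuey.
Attach aspect progressive -h → wuthchueyh.
Attach person 2nd person -sey → wuthchueyhsey.
Apply vowel harmony: wuthchueyhsey → wuthchuayhsay.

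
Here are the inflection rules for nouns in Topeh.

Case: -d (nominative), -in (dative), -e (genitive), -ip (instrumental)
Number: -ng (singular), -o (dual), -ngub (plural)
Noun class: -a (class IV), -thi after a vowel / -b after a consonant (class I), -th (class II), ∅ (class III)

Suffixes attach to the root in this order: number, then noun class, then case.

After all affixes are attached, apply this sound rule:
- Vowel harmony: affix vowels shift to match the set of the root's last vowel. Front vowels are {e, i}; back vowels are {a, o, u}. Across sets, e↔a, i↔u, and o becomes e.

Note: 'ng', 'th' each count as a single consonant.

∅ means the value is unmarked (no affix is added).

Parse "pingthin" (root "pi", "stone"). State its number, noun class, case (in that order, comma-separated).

singular, class II, dative

Segment: pi-ng-th-in.
number: -ng → singular.
noun class: -th → class II.
case: -in → dative.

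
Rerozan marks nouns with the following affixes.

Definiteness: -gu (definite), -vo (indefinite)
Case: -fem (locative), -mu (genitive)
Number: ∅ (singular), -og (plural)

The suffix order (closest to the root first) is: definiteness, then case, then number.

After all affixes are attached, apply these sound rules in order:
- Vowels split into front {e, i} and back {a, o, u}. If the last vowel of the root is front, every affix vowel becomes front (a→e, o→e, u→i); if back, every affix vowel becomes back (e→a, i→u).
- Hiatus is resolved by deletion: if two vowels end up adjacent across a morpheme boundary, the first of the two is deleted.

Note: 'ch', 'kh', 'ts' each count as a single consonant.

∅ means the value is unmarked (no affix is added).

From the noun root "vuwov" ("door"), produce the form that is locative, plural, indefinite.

vuwovvofamog

Attach definiteness indefinite -vo → vuwovvo.
Attach case locative -fem → vuwovvofem.
Attach number plural -og → vuwovvofemog.
Apply vowel harmony: vuwovvofemog → vuwovvofamog.
Vowel deletion: no change.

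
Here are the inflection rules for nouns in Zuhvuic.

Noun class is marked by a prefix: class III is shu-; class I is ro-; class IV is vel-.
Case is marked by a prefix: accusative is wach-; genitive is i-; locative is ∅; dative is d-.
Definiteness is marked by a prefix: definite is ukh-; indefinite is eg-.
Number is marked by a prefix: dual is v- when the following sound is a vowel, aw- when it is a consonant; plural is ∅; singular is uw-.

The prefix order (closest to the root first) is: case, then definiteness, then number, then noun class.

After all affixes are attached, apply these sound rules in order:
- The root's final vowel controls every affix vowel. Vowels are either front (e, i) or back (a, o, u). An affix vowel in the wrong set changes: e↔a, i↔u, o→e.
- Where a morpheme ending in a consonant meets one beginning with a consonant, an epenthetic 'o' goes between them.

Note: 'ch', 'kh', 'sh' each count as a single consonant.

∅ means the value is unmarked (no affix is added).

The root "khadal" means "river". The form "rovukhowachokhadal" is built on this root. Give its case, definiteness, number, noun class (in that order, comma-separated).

Segment: ro-v-ukh-wach-khadal.
case: wach- → accusative.
definiteness: ukh- → definite.
number: v/aw- → dual.
noun class: ro- → class I.

accusative, definite, dual, class I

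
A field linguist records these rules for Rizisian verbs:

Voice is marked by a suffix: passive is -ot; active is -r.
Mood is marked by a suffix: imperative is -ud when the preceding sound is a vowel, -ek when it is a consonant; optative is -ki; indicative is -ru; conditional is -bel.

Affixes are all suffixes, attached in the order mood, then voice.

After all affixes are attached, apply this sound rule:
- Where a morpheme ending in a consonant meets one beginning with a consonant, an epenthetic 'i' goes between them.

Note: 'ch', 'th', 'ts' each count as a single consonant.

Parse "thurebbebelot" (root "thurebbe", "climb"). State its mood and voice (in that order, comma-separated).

Segment: thurebbe-bel-ot.
mood: -bel → conditional.
voice: -ot → passive.

conditional, passive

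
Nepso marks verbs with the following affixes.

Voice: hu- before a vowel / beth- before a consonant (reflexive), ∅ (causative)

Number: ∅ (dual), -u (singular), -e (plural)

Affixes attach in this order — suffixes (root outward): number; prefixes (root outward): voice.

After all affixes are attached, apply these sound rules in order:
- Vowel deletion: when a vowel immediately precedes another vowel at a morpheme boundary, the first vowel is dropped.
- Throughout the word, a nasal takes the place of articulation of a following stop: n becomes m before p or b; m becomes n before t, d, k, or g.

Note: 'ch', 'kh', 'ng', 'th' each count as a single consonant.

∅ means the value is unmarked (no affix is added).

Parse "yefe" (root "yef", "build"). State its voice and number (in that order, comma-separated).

causative, plural

Segment: yef-e.
voice: ∅ → causative.
number: -e → plural.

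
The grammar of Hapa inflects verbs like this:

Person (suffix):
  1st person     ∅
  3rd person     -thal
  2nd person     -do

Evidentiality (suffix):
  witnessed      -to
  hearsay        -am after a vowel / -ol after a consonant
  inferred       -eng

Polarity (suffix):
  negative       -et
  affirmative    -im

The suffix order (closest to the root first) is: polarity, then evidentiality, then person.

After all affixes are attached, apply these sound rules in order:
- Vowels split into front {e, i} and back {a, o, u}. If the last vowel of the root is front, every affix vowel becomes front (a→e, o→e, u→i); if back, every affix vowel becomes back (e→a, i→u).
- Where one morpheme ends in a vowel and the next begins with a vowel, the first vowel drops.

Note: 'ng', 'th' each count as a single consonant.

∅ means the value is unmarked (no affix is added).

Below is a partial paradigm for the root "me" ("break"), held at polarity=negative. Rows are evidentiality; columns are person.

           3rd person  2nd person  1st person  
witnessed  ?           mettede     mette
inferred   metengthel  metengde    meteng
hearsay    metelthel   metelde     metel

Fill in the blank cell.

Attach polarity negative -et → meet.
Attach evidentiality witnessed -to → meetto.
Attach person 3rd person -thal → meettothal.
Apply vowel harmony: meettothal → meettethel.
Apply vowel deletion: meettethel → mettethel.

mettethel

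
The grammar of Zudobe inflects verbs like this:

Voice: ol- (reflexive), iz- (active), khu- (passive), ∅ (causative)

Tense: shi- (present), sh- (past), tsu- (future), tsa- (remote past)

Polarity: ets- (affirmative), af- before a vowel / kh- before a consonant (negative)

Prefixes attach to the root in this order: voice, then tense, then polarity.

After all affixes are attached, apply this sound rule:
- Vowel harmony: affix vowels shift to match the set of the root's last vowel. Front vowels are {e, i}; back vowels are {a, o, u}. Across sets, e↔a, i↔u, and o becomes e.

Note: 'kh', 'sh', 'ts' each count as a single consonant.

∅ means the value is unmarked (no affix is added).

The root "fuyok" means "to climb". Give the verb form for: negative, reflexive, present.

Attach voice reflexive ol- → olfuyok.
Attach tense present shi- → shiolfuyok.
Attach polarity negative kh- (before consonant 'sh') → khshiolfuyok.
Apply vowel harmony: khshiolfuyok → khshuolfuyok.

khshuolfuyok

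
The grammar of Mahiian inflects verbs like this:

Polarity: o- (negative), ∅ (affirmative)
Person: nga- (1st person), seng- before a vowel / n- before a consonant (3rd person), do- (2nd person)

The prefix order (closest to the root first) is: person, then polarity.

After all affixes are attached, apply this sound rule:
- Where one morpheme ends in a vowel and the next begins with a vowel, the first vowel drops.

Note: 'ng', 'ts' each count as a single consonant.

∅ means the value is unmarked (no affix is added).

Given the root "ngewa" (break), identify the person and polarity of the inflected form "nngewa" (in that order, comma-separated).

3rd person, affirmative

Segment: n-ngewa.
person: seng/n- → 3rd person.
polarity: ∅ → affirmative.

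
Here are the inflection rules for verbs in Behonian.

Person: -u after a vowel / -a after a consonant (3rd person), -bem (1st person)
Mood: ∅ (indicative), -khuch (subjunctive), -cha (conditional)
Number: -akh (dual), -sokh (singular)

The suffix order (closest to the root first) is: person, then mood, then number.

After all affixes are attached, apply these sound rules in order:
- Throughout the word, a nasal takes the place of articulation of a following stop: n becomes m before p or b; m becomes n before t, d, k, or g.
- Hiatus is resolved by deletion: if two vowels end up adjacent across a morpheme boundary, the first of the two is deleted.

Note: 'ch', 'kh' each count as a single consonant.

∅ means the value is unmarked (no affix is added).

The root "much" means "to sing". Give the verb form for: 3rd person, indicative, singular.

muchasokh

Attach person 3rd person -a (after consonant 'ch') → mucha.
mood = indicative: zero marking, form stays mucha.
Attach number singular -sokh → muchasokh.
Nasal assimilation: no change.
Vowel deletion: no change.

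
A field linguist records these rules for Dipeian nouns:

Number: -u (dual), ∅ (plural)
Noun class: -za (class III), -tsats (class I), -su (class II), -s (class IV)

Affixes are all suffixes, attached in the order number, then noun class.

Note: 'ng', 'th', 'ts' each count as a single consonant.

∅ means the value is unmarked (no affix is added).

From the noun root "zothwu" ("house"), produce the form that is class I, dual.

Attach number dual -u → zothwuu.
Attach noun class class I -tsats → zothwuutsats.

zothwuutsats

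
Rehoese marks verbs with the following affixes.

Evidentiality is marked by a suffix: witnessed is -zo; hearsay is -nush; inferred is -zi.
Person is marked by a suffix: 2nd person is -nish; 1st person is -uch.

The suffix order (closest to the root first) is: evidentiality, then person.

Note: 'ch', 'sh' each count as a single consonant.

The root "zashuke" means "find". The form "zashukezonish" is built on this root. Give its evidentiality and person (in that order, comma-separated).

witnessed, 2nd person

Segment: zashuke-zo-nish.
evidentiality: -zo → witnessed.
person: -nish → 2nd person.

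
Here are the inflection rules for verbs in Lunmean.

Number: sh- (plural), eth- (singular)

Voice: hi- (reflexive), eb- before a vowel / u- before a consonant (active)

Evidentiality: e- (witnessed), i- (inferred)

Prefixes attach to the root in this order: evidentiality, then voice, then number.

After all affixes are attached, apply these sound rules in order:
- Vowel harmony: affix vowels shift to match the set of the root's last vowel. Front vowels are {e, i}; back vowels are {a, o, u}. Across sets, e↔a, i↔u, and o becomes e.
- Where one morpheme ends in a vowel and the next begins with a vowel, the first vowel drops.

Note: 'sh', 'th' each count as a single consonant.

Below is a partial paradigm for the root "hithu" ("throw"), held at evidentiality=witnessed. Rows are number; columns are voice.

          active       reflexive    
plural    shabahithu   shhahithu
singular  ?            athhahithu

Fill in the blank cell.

athabahithu

Attach evidentiality witnessed e- → ehithu.
Attach voice active eb- (before vowel 'e') → ebehithu.
Attach number singular eth- → ethebehithu.
Apply vowel harmony: ethebehithu → athabahithu.
Vowel deletion: no change.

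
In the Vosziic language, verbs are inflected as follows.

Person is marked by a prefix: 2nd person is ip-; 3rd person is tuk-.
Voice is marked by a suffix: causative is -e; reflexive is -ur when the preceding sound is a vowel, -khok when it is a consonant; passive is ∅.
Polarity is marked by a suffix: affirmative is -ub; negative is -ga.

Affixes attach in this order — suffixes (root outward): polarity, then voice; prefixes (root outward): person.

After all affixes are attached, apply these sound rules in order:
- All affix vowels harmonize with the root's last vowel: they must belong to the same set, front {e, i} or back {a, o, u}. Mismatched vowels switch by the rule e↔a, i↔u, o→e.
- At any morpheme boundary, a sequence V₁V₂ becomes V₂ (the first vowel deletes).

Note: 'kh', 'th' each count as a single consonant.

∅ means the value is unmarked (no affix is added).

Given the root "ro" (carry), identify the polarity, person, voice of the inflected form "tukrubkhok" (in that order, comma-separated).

Segment: tuk-ro-ub-khok.
polarity: -ub → affirmative.
person: tuk- → 3rd person.
voice: -ur/khok → reflexive.

affirmative, 3rd person, reflexive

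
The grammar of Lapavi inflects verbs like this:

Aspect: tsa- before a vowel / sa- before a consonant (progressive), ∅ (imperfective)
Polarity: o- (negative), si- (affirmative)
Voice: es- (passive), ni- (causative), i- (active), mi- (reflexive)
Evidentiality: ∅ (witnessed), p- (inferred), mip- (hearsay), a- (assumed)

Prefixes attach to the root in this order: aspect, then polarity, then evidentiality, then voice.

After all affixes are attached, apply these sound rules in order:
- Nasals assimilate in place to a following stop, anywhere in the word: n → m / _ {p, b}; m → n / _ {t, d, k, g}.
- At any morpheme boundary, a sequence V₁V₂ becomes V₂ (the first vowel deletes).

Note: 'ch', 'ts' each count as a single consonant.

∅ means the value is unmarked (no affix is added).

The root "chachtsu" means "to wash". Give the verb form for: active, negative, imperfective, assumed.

aspect = imperfective: zero marking, form stays chachtsu.
Attach polarity negative o- → ochachtsu.
Attach evidentiality assumed a- → aochachtsu.
Attach voice active i- → iaochachtsu.
Nasal assimilation: no change.
Apply vowel deletion: iaochachtsu → ochachtsu.

ochachtsu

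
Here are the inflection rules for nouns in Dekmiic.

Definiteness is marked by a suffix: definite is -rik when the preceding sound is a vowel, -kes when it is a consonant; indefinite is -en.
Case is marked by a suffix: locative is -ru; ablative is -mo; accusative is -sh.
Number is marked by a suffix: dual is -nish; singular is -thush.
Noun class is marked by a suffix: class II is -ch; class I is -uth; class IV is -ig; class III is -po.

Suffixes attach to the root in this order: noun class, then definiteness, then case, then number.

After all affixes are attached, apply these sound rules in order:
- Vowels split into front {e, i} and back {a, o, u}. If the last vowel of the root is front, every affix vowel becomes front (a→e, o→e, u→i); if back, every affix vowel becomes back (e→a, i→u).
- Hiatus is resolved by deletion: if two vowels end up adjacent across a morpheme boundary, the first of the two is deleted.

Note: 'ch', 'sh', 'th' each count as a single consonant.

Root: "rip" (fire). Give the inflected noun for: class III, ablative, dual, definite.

Attach noun class class III -po → rippo.
Attach definiteness definite -rik (after vowel 'o') → ripporik.
Attach case ablative -mo → ripporikmo.
Attach number dual -nish → ripporikmonish.
Apply vowel harmony: ripporikmonish → ripperikmenish.
Vowel deletion: no change.

ripperikmenish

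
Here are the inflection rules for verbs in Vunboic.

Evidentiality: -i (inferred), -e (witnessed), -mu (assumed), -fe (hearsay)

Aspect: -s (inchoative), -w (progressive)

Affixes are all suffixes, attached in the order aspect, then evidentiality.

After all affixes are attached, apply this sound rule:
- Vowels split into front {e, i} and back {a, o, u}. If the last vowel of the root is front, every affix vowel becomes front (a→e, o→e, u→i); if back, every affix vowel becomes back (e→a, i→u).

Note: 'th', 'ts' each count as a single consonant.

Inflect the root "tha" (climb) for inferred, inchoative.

thasu

Attach aspect inchoative -s → thas.
Attach evidentiality inferred -i → thasi.
Apply vowel harmony: thasi → thasu.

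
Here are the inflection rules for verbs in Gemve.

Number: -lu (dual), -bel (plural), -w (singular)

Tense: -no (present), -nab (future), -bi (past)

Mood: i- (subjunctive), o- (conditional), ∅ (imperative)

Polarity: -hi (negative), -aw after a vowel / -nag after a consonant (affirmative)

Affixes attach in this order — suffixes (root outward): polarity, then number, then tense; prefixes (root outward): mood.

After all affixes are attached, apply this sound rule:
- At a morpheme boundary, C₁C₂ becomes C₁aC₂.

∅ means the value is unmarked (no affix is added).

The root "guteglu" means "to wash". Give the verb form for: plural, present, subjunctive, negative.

Attach polarity negative -hi → gutegluhi.
Attach number plural -bel → gutegluhibel.
Attach mood subjunctive i- → igutegluhibel.
Attach tense present -no → igutegluhibelno.
Apply epenthesis: igutegluhibelno → igutegluhibelano.

igutegluhibelano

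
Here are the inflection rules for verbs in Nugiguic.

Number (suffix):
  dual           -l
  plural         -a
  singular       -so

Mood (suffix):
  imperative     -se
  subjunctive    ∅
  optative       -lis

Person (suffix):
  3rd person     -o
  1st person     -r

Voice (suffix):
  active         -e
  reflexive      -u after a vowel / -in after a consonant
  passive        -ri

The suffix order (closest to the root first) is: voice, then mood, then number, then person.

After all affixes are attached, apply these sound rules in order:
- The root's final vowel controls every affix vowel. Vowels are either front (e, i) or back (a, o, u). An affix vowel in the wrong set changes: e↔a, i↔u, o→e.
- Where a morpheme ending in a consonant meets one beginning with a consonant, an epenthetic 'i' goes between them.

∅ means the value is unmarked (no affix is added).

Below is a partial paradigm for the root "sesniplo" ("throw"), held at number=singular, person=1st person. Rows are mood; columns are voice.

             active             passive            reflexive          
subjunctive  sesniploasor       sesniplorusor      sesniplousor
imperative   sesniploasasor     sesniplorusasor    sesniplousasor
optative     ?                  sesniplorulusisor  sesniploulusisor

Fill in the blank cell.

Attach voice active -e → sesniploe.
Attach mood optative -lis → sesniploelis.
Attach number singular -so → sesniploelisso.
Attach person 1st person -r → sesniploelissor.
Apply vowel harmony: sesniploelissor → sesniploalussor.
Apply epenthesis: sesniploalussor → sesniploalusisor.

sesniploalusisor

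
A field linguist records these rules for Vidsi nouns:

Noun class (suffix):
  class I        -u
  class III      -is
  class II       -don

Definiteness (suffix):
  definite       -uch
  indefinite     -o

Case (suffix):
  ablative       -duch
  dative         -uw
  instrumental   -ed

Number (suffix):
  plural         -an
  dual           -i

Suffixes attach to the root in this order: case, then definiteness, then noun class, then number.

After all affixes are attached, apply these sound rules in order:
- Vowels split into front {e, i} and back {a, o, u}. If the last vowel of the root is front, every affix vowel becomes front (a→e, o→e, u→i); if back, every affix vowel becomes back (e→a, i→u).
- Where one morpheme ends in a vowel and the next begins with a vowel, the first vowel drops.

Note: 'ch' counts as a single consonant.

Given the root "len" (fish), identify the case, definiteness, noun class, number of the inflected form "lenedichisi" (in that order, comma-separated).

Segment: len-ed-uch-is-i.
case: -ed → instrumental.
definiteness: -uch → definite.
noun class: -is → class III.
number: -i → dual.

instrumental, definite, class III, dual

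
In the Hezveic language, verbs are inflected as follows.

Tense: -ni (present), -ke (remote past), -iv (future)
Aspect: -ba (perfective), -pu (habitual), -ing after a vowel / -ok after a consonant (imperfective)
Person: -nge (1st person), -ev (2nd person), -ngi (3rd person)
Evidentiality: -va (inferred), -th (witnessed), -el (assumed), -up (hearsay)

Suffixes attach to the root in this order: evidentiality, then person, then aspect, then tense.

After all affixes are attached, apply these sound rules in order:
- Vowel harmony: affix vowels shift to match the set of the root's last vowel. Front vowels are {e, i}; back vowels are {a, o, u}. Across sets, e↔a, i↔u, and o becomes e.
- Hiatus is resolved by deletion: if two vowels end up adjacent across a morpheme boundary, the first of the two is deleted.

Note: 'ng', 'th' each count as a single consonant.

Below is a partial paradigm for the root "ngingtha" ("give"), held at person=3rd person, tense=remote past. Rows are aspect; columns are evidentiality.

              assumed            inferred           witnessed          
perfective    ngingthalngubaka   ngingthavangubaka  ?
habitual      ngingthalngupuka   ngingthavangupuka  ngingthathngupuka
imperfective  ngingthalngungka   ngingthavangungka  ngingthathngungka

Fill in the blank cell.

ngingthathngubaka

Attach evidentiality witnessed -th → ngingthath.
Attach person 3rd person -ngi → ngingthathngi.
Attach aspect perfective -ba → ngingthathngiba.
Attach tense remote past -ke → ngingthathngibake.
Apply vowel harmony: ngingthathngibake → ngingthathngubaka.
Vowel deletion: no change.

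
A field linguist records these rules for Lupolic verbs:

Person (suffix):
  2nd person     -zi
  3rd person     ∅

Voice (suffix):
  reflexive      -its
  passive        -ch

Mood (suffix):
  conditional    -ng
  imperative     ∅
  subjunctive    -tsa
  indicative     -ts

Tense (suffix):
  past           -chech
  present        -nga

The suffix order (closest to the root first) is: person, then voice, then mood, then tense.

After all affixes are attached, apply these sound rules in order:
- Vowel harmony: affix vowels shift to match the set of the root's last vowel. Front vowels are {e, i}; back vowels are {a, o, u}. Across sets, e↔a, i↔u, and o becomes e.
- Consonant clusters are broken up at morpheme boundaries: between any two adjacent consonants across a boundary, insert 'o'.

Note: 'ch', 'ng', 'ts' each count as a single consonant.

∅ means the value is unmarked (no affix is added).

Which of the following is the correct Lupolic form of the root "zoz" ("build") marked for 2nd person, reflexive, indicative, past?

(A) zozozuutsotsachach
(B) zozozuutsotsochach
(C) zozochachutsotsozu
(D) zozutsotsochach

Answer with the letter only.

Attach person 2nd person -zi → zozzi.
Attach voice reflexive -its → zozziits.
Attach mood indicative -ts → zozziitsts.
Attach tense past -chech → zozziitstschech.
Apply vowel harmony: zozziitstschech → zozzuutstschach.
Apply epenthesis: zozzuutstschach → zozozuutsotsochach.
So the correct form is zozozuutsotsochach, option (B).
(C) zozochachutsotsozu is wrong: it has the affixes in the wrong order.
(D) zozutsotsochach is wrong: it uses 3rd person instead of 2nd person for person.
(A) zozozuutsotsachach is wrong: it uses subjunctive instead of indicative for mood.

B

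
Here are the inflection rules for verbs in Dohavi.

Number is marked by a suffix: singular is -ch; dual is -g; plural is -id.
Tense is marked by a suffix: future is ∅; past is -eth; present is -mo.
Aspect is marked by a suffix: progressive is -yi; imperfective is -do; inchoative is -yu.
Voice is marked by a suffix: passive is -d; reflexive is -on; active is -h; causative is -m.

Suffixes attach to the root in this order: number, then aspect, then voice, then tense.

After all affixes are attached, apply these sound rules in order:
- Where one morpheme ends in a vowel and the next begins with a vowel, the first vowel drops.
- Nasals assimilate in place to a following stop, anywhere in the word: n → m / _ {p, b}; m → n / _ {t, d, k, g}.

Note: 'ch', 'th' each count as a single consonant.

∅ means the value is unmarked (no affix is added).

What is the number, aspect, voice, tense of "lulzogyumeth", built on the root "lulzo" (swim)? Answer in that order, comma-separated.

Segment: lulzo-g-yu-m-eth.
number: -g → dual.
aspect: -yu → inchoative.
voice: -m → causative.
tense: -eth → past.

dual, inchoative, causative, past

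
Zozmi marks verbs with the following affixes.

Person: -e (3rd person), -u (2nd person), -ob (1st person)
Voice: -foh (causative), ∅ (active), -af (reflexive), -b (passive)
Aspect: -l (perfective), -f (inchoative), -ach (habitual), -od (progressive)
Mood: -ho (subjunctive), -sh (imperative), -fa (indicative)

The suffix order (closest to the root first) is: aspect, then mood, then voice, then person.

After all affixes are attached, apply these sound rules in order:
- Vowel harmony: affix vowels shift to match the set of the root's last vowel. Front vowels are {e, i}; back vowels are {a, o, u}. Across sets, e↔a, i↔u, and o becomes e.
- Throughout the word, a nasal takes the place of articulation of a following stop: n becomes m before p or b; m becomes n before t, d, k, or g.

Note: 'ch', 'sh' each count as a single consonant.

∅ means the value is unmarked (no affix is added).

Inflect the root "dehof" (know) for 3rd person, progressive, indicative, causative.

dehofodfafoha

Attach aspect progressive -od → dehofod.
Attach mood indicative -fa → dehofodfa.
Attach voice causative -foh → dehofodfafoh.
Attach person 3rd person -e → dehofodfafohe.
Apply vowel harmony: dehofodfafohe → dehofodfafoha.
Nasal assimilation: no change.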